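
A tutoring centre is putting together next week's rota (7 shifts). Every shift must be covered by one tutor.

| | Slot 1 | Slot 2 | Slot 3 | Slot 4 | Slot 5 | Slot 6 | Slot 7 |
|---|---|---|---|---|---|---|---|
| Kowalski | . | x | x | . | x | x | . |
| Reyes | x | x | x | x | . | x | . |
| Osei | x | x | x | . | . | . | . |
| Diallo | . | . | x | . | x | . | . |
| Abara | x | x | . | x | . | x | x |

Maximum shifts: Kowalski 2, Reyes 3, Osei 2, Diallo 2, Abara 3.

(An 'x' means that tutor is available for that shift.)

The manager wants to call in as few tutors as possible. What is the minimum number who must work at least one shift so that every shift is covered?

3

7 slots to fill and no one can take more than 3, so at least ⌈7/3⌉ = 3 tutors are needed.
Kowalski, Reyes, and Abara alone can cover everything: Slot 1→Reyes, Slot 2→Reyes, Slot 3→Kowalski, Slot 4→Reyes, Slot 5→Kowalski, Slot 6→Abara, Slot 7→Abara.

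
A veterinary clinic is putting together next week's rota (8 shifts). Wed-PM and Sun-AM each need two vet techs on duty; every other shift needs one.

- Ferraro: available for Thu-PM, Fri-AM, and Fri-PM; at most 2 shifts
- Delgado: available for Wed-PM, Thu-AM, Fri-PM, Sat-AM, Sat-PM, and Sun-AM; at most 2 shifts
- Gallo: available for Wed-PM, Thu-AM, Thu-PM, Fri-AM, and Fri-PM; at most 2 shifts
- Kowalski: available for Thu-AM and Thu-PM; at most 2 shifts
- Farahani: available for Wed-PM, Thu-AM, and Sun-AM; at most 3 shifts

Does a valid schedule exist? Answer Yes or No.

No

Total capacity is 11 and 10 slots are needed, so capacity alone doesn't rule it out.
Shifts {Sat-AM, Sat-PM, Sun-AM} need 4 worker-slots in total, but the vet techs available for any of those shifts (Delgado and Farahani) can supply at most 3 among them. So no valid schedule exists.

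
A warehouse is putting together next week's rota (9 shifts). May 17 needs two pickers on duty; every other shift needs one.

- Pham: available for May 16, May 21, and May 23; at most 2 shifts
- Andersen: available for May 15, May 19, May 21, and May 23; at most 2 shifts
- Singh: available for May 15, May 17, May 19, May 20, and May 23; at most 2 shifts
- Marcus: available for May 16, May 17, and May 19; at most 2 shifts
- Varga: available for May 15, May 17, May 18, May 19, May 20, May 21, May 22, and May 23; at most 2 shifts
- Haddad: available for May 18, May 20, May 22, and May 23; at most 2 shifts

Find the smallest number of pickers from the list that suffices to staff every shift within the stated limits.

5

10 slots to fill and no one can take more than 2, so at least ⌈10/2⌉ = 5 pickers are needed.
Pham, Andersen, Singh, Marcus, and Varga alone can cover everything: May 15→Andersen, May 16→Pham, May 17→Singh+Marcus, May 18→Varga, May 19→Marcus, May 20→Singh, May 21→Pham, May 22→Varga, May 23→Andersen.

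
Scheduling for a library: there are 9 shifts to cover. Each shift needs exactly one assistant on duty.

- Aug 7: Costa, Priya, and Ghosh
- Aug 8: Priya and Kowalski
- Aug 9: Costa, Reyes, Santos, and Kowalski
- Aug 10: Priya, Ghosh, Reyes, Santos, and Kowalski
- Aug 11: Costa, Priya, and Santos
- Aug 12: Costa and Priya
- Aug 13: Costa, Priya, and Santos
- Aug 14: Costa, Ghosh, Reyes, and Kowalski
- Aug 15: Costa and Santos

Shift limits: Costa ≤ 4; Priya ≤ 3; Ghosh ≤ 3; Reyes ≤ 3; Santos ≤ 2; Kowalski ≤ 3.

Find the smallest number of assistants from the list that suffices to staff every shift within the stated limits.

9 slots to fill and no one can take more than 4, so at least ⌈9/4⌉ = 3 assistants are needed.
Costa, Priya, and Ghosh alone can cover everything: Aug 7→Ghosh, Aug 8→Priya, Aug 9→Costa, Aug 10→Priya, Aug 11→Costa, Aug 12→Costa, Aug 13→Priya, Aug 14→Ghosh, Aug 15→Costa.

3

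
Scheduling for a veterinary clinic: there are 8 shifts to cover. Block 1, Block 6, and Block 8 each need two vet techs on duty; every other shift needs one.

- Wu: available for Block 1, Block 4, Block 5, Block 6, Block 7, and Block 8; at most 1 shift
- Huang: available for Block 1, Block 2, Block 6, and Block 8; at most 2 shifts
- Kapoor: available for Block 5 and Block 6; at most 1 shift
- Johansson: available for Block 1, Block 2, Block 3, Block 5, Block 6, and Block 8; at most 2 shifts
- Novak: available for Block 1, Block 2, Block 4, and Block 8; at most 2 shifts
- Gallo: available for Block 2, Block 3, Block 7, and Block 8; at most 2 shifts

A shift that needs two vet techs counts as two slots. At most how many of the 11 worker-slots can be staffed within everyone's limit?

10

Total capacity across all vet techs is 1+2+1+2+2+2 = 10, and 11 slots are needed, so at most 10 can be filled.
An assignment achieving 10: Block 1→Huang+Johansson, Block 2→Novak, Block 3→Johansson, Block 4→Wu, Block 5→Kapoor, Block 6→Huang, Block 7→Gallo, Block 8→Novak+Gallo.
Loads: Wu 1/1, Huang 2/2, Kapoor 1/1, Johansson 2/2, Novak 2/2, Gallo 2/2.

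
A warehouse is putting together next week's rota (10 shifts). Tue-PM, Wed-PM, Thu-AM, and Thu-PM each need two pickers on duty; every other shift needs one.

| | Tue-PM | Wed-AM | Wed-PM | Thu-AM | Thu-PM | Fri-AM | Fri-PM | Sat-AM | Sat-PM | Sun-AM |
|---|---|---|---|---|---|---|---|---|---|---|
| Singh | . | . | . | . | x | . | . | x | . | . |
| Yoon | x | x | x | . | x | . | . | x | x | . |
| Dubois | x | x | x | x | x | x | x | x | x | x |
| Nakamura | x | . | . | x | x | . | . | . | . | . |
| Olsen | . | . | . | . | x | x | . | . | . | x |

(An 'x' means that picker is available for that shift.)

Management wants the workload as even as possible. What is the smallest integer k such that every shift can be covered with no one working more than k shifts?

With 5 pickers and 14 worker-slots to fill, someone must work at least ⌈14/5⌉ = 3 shifts, so k ≥ 3.
k = 3 is infeasible (exhaustive check).
k = 4 works: Tue-PM→Yoon+Nakamura, Wed-AM→Yoon, Wed-PM→Yoon+Dubois, Thu-AM→Dubois+Nakamura, Thu-PM→Singh+Nakamura, Fri-AM→Dubois, Fri-PM→Dubois, Sat-AM→Singh, Sat-PM→Yoon, Sun-AM→Olsen.
Loads: Singh 2, Yoon 4, Dubois 4, Nakamura 3, Olsen 1 — all ≤ 4.

4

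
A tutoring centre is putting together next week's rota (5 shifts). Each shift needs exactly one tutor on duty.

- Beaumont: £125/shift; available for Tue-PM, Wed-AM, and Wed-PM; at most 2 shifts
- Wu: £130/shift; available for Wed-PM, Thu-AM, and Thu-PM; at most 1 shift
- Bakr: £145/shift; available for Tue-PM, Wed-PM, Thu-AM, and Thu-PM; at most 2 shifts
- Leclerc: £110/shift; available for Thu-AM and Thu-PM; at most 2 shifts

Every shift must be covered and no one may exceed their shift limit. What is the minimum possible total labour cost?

£600

Wed-AM can only be covered by Beaumont, so that assignment is forced.
Picking the cheapest available tutor for each shift independently would cost £595, but that ignores the shift limits.
An optimal schedule: Tue-PM→Beaumont, Wed-AM→Beaumont, Wed-PM→Wu, Thu-AM→Leclerc, Thu-PM→Leclerc.
Total: 125 + 125 + 130 + 110 + 110 = £600.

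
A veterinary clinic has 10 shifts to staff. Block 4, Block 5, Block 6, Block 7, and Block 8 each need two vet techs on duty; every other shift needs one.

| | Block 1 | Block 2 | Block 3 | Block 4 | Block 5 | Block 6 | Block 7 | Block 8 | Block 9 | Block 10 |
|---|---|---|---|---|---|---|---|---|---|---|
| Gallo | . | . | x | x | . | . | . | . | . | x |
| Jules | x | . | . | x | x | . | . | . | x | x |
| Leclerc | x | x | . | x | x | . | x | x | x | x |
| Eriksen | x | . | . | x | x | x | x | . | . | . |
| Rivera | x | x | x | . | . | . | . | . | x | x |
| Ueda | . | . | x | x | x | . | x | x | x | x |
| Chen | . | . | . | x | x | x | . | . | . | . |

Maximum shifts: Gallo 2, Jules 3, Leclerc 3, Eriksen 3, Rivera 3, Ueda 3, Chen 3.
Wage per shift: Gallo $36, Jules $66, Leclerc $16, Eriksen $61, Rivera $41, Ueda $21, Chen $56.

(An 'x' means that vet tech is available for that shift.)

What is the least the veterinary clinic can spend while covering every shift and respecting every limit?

$535

Block 6 can only be covered by Eriksen and Chen, so that assignment is forced.
Block 8 can only be covered by Leclerc and Ueda, so that assignment is forced.
Picking the cheapest available vet tech for each shift independently would cost $350, but that ignores the shift limits.
An optimal schedule: Block 1→Rivera, Block 2→Leclerc, Block 3→Gallo, Block 4→Gallo+Chen, Block 5→Ueda+Chen, Block 6→Chen+Eriksen, Block 7→Leclerc+Ueda, Block 8→Leclerc+Ueda, Block 9→Rivera, Block 10→Rivera.
Total: 41 + 16 + 36 + 36 + 56 + 21 + 56 + 56 + 61 + 16 + 21 + 16 + 21 + 41 + 41 = $535.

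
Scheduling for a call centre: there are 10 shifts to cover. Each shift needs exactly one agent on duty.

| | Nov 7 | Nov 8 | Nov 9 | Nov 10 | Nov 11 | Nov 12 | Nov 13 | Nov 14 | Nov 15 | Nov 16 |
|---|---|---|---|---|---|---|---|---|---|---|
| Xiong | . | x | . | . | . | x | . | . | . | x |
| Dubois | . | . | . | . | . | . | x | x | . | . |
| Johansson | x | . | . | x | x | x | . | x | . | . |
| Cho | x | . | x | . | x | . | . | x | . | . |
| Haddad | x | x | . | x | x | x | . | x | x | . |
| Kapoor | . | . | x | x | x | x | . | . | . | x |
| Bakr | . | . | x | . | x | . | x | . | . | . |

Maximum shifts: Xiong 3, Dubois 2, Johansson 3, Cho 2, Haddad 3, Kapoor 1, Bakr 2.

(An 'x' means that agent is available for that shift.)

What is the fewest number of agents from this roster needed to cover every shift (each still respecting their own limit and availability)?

10 slots to fill and no one can take more than 3, so at least ⌈10/3⌉ = 4 agents are needed.
Xiong, Dubois, Cho, and Haddad alone can cover everything: Nov 7→Cho, Nov 8→Xiong, Nov 9→Cho, Nov 10→Haddad, Nov 11→Haddad, Nov 12→Xiong, Nov 13→Dubois, Nov 14→Dubois, Nov 15→Haddad, Nov 16→Xiong.

4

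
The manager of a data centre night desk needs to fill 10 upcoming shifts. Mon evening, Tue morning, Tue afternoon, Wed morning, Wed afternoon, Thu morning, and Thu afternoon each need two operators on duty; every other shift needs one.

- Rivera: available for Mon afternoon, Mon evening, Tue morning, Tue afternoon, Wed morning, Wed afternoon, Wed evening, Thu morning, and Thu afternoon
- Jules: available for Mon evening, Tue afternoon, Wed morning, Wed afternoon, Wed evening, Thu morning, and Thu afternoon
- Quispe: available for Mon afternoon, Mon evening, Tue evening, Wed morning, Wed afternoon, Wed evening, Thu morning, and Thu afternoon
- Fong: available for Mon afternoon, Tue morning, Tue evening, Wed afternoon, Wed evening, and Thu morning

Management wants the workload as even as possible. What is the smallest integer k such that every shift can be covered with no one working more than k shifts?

5

With 4 operators and 17 worker-slots to fill, someone must work at least ⌈17/4⌉ = 5 shifts, so k ≥ 5.
k = 5 works: Mon afternoon→Rivera, Mon evening→Rivera+Jules, Tue morning→Rivera+Fong, Tue afternoon→Rivera+Jules, Tue evening→Quispe, Wed morning→Rivera+Jules, Wed afternoon→Quispe+Fong, Wed evening→Jules, Thu morning→Quispe+Fong, Thu afternoon→Jules+Quispe.
Loads: Rivera 5, Jules 5, Quispe 4, Fong 3 — all ≤ 5.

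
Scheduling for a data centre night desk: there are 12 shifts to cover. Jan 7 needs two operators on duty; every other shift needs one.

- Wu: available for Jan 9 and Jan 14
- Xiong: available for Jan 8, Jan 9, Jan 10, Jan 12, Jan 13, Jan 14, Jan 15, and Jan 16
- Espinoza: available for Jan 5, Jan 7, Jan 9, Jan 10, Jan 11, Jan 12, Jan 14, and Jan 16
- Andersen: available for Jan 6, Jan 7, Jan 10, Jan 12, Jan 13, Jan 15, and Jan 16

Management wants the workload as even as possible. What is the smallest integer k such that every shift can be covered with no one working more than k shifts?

4

With 4 operators and 13 worker-slots to fill, someone must work at least ⌈13/4⌉ = 4 shifts, so k ≥ 4.
k = 4 works: Jan 5→Espinoza, Jan 6→Andersen, Jan 7→Espinoza+Andersen, Jan 8→Xiong, Jan 9→Wu, Jan 10→Xiong, Jan 11→Espinoza, Jan 12→Espinoza, Jan 13→Xiong, Jan 14→Wu, Jan 15→Xiong, Jan 16→Andersen.
Loads: Wu 2, Xiong 4, Espinoza 4, Andersen 3 — all ≤ 4.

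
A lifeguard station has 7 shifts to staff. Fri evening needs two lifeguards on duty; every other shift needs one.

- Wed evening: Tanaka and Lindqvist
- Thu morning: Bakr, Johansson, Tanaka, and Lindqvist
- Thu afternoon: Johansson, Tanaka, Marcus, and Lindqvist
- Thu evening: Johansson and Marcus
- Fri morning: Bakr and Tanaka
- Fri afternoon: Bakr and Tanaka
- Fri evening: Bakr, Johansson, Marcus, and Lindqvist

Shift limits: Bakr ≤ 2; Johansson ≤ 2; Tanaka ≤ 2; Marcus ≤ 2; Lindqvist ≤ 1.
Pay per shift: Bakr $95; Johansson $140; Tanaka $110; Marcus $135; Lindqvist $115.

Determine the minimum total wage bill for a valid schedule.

$935

Picking the cheapest available lifeguard for each shift independently would cost $850, but that ignores the shift limits.
An optimal schedule: Wed evening→Tanaka, Thu morning→Tanaka, Thu afternoon→Lindqvist, Thu evening→Marcus, Fri morning→Bakr, Fri afternoon→Bakr, Fri evening→Marcus+Johansson.
Total: 110 + 110 + 115 + 135 + 95 + 95 + 135 + 140 = $935.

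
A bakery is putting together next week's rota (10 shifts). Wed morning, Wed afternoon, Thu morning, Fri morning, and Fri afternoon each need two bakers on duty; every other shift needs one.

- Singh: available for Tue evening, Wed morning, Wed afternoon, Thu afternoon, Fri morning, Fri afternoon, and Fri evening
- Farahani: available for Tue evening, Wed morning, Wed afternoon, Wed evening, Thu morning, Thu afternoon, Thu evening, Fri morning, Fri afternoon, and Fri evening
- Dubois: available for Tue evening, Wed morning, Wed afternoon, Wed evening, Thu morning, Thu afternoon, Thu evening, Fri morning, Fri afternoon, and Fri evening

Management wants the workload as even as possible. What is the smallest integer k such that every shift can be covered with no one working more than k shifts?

5

With 3 bakers and 15 worker-slots to fill, someone must work at least ⌈15/3⌉ = 5 shifts, so k ≥ 5.
k = 5 works: Tue evening→Singh, Wed morning→Singh+Farahani, Wed afternoon→Singh+Farahani, Wed evening→Farahani, Thu morning→Farahani+Dubois, Thu afternoon→Dubois, Thu evening→Farahani, Fri morning→Singh+Dubois, Fri afternoon→Singh+Dubois, Fri evening→Dubois.
Loads: Singh 5, Farahani 5, Dubois 5 — all ≤ 5.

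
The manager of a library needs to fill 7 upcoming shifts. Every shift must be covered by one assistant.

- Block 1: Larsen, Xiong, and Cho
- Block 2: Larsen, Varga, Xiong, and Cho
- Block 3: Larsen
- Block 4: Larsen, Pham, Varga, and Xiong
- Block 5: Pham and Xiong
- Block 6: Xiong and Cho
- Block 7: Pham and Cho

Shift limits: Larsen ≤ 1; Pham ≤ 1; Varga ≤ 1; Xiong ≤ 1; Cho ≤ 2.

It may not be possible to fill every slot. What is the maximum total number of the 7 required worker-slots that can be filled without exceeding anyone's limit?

6

Total capacity across all assistants is 1+1+1+1+2 = 6, and 7 slots are needed, so at most 6 can be filled.
An assignment achieving 6: Block 1→Cho, Block 2→Varga, Block 3→Larsen, Block 5→Pham, Block 6→Xiong, Block 7→Cho.
Loads: Larsen 1/1, Pham 1/1, Varga 1/1, Xiong 1/1, Cho 2/2.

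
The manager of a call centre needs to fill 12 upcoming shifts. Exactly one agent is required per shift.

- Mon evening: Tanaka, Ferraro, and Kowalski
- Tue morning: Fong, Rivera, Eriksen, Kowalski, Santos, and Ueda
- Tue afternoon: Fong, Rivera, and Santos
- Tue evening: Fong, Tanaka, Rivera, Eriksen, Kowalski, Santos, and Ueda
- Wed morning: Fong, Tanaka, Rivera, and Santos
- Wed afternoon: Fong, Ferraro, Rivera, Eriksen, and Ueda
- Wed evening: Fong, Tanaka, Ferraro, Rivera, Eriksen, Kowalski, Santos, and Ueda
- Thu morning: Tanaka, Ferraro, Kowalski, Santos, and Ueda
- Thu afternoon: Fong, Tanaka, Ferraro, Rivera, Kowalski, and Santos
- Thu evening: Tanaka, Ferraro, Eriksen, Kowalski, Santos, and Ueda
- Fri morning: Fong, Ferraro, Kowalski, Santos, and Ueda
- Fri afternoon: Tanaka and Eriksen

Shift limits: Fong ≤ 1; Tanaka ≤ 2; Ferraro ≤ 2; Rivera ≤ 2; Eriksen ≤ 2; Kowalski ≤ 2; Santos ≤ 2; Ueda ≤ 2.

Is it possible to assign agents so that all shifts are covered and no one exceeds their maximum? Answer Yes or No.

One valid schedule: Mon evening→Tanaka, Tue morning→Rivera, Tue afternoon→Fong, Tue evening→Eriksen, Wed morning→Rivera, Wed afternoon→Ferraro, Wed evening→Santos, Thu morning→Ferraro, Thu afternoon→Kowalski, Thu evening→Eriksen, Fri morning→Kowalski, Fri afternoon→Tanaka.
Loads: Fong 1/1, Tanaka 2/2, Ferraro 2/2, Rivera 2/2, Eriksen 2/2, Kowalski 2/2, Santos 1/2, Ueda 0/2 — all within limits.

Yes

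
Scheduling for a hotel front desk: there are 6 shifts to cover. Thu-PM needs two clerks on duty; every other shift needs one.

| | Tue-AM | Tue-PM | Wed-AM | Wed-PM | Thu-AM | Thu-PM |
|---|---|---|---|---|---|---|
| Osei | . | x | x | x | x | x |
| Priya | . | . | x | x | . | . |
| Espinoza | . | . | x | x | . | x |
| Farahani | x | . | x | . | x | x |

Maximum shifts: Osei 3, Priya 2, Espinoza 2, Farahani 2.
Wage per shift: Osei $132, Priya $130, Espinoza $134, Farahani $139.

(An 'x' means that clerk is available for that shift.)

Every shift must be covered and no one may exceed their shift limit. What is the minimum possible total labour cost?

Tue-AM can only be covered by Farahani, so that assignment is forced.
Tue-PM can only be covered by Osei, so that assignment is forced.
Picking the cheapest available clerk for each shift independently would cost $929, and that bound is achievable.
An optimal schedule: Tue-AM→Farahani, Tue-PM→Osei, Wed-AM→Priya, Wed-PM→Priya, Thu-AM→Osei, Thu-PM→Osei+Espinoza.
Total: 139 + 132 + 130 + 130 + 132 + 132 + 134 = $929.

$929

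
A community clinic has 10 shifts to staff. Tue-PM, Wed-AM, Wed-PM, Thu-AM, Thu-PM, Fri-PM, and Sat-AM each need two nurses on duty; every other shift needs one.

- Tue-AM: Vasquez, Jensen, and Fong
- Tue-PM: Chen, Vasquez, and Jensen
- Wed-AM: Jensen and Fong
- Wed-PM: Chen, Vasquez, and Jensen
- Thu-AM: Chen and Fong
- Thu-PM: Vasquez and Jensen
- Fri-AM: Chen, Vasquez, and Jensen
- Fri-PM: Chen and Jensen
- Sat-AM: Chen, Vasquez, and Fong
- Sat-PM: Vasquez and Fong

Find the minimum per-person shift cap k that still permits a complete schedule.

5

With 4 nurses and 17 worker-slots to fill, someone must work at least ⌈17/4⌉ = 5 shifts, so k ≥ 5.
k = 5 works: Tue-AM→Vasquez, Tue-PM→Chen+Vasquez, Wed-AM→Jensen+Fong, Wed-PM→Chen+Vasquez, Thu-AM→Chen+Fong, Thu-PM→Vasquez+Jensen, Fri-AM→Jensen, Fri-PM→Chen+Jensen, Sat-AM→Chen+Fong, Sat-PM→Vasquez.
Loads: Chen 5, Vasquez 5, Jensen 4, Fong 3 — all ≤ 5.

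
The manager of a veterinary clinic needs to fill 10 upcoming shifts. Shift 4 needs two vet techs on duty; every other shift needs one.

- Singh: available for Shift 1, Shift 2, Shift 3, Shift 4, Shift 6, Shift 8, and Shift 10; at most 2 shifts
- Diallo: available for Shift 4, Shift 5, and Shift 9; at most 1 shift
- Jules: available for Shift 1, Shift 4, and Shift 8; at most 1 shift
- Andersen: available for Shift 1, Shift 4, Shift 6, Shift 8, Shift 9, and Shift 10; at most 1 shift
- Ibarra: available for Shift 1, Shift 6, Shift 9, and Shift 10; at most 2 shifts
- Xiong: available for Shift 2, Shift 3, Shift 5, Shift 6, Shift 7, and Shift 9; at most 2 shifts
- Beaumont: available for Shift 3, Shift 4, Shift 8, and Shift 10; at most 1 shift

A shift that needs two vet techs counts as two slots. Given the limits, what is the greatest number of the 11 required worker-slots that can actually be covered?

Total capacity across all vet techs is 2+1+1+1+2+2+1 = 10, and 11 slots are needed, so at most 10 can be filled.
An assignment achieving 10: Shift 1→Jules, Shift 2→Singh, Shift 3→Singh, Shift 4→Beaumont, Shift 5→Diallo, Shift 6→Ibarra, Shift 7→Xiong, Shift 8→Andersen, Shift 9→Xiong, Shift 10→Ibarra.
Loads: Singh 2/2, Diallo 1/1, Jules 1/1, Andersen 1/1, Ibarra 2/2, Xiong 2/2, Beaumont 1/1.

10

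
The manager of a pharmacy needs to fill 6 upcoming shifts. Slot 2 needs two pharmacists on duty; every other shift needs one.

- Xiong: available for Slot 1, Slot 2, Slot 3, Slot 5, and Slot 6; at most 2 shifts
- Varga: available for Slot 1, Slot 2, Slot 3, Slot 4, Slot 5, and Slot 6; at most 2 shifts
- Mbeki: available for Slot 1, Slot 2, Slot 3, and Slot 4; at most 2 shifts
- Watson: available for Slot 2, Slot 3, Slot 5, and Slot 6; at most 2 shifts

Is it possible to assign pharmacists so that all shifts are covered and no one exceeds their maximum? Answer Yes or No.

Yes

One valid schedule: Slot 1→Xiong, Slot 2→Mbeki+Watson, Slot 3→Mbeki, Slot 4→Varga, Slot 5→Xiong, Slot 6→Varga.
Loads: Xiong 2/2, Varga 2/2, Mbeki 2/2, Watson 1/2 — all within limits.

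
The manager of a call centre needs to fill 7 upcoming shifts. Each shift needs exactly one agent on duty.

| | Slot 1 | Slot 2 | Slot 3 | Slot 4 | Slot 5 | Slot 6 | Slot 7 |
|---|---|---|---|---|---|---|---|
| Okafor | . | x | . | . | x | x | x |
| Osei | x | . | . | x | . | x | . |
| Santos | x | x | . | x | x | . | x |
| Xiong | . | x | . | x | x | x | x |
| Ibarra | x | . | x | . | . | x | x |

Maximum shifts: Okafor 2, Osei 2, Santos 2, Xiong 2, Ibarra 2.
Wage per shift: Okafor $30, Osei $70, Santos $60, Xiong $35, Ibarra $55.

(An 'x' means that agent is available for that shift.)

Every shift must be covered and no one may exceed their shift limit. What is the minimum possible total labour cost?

$300

Slot 3 can only be covered by Ibarra, so that assignment is forced.
Picking the cheapest available agent for each shift independently would cost $265, but that ignores the shift limits.
An optimal schedule: Slot 1→Ibarra, Slot 2→Okafor, Slot 3→Ibarra, Slot 4→Xiong, Slot 5→Okafor, Slot 6→Xiong, Slot 7→Santos.
Total: 55 + 30 + 55 + 35 + 30 + 35 + 60 = $300.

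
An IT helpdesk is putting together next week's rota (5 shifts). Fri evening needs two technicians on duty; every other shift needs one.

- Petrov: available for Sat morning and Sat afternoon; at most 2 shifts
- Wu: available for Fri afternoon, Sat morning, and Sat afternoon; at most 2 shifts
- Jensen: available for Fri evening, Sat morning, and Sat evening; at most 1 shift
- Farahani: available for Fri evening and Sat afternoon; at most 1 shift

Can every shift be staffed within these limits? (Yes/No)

No

Total capacity is 6 and 6 slots are needed, so capacity alone doesn't rule it out.
Shifts {Fri evening, Sat evening} need 3 worker-slots in total, but the technicians available for any of those shifts (Jensen and Farahani) can supply at most 2 among them. So no valid schedule exists.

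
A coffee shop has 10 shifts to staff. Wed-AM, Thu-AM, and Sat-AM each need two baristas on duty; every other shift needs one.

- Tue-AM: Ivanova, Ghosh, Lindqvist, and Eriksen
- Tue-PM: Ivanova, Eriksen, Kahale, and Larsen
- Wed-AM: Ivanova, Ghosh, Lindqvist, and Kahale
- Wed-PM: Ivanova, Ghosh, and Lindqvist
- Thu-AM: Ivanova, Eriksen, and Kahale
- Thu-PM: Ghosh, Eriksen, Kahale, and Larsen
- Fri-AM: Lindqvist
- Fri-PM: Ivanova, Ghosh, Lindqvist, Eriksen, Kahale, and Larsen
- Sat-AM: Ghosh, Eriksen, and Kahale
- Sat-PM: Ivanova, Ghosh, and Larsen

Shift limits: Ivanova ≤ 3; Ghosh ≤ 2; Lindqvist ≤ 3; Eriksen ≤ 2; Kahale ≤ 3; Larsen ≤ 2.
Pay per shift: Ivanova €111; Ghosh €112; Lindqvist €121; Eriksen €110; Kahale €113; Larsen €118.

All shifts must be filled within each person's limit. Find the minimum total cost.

€1473

Fri-AM can only be covered by Lindqvist, so that assignment is forced.
Picking the cheapest available barista for each shift independently would cost €1449, but that ignores the shift limits.
An optimal schedule: Tue-AM→Ivanova, Tue-PM→Kahale, Wed-AM→Ghosh+Kahale, Wed-PM→Ivanova, Thu-AM→Eriksen+Ivanova, Thu-PM→Kahale, Fri-AM→Lindqvist, Fri-PM→Larsen, Sat-AM→Eriksen+Ghosh, Sat-PM→Larsen.
Total: 111 + 113 + 112 + 113 + 111 + 110 + 111 + 113 + 121 + 118 + 110 + 112 + 118 = €1473.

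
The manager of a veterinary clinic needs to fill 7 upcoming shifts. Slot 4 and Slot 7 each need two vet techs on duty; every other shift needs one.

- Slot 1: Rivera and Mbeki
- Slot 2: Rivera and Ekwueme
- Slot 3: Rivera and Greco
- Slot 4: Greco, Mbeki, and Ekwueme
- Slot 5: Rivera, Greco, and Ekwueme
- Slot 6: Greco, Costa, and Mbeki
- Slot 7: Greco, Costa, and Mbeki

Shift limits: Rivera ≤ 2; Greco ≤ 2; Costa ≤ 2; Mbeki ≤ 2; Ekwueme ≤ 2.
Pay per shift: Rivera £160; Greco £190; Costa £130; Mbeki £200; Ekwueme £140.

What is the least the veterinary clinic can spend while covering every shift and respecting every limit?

£1440

Picking the cheapest available vet tech for each shift independently would cost £1380, but that ignores the shift limits.
An optimal schedule: Slot 1→Rivera, Slot 2→Ekwueme, Slot 3→Rivera, Slot 4→Ekwueme+Greco, Slot 5→Greco, Slot 6→Costa, Slot 7→Costa+Mbeki.
Total: 160 + 140 + 160 + 140 + 190 + 190 + 130 + 130 + 200 = £1440.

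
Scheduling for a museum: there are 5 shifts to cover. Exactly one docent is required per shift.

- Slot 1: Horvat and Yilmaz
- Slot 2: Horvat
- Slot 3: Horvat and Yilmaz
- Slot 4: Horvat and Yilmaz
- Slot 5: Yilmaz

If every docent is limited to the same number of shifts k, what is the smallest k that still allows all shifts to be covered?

3

With 2 docents and 5 worker-slots to fill, someone must work at least ⌈5/2⌉ = 3 shifts, so k ≥ 3.
k = 3 works: Slot 1→Horvat, Slot 2→Horvat, Slot 3→Horvat, Slot 4→Yilmaz, Slot 5→Yilmaz.
Loads: Horvat 3, Yilmaz 2 — all ≤ 3.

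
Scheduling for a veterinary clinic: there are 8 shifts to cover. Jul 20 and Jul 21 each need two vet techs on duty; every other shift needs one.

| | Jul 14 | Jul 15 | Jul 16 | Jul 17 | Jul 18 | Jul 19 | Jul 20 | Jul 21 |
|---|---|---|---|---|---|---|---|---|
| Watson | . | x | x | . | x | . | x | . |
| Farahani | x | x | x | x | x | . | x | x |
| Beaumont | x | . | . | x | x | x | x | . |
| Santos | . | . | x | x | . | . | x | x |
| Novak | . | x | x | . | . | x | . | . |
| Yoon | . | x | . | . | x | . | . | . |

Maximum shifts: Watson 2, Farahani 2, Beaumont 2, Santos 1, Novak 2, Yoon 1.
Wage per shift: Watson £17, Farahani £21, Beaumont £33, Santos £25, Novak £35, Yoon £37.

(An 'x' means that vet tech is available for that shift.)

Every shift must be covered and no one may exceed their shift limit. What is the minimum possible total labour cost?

Jul 21 can only be covered by Farahani and Santos, so that assignment is forced.
Picking the cheapest available vet tech for each shift independently would cost £210, but that ignores the shift limits.
An optimal schedule: Jul 14→Farahani, Jul 15→Watson, Jul 16→Novak, Jul 17→Beaumont, Jul 18→Yoon, Jul 19→Novak, Jul 20→Watson+Beaumont, Jul 21→Farahani+Santos.
Total: 21 + 17 + 35 + 33 + 37 + 35 + 17 + 33 + 21 + 25 = £274.

£274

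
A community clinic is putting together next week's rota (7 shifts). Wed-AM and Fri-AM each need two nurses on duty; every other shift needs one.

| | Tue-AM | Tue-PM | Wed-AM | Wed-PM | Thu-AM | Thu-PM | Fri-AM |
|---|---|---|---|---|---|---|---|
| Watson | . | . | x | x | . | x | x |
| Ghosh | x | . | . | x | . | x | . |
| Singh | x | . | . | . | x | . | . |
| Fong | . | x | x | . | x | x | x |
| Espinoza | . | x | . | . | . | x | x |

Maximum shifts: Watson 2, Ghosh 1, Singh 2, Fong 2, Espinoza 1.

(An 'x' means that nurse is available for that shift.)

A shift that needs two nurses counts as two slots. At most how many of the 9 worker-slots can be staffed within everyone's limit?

8

Total capacity across all nurses is 2+1+2+2+1 = 8, and 9 slots are needed, so at most 8 can be filled.
An assignment achieving 8: Tue-AM→Singh, Tue-PM→Fong, Wed-AM→Watson+Fong, Wed-PM→Watson, Thu-AM→Singh, Thu-PM→Ghosh, Fri-AM→Espinoza.
Loads: Watson 2/2, Ghosh 1/1, Singh 2/2, Fong 2/2, Espinoza 1/1.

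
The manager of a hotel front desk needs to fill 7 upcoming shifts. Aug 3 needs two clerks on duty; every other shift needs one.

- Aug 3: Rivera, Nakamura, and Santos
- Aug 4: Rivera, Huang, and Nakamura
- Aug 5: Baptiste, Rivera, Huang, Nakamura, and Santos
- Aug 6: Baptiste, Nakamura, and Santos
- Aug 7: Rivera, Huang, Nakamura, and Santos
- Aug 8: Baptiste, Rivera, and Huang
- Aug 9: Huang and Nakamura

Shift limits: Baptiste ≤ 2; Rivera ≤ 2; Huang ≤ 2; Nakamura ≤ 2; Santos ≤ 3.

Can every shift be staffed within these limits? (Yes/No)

Yes

One valid schedule: Aug 3→Rivera+Nakamura, Aug 4→Rivera, Aug 5→Nakamura, Aug 6→Baptiste, Aug 7→Huang, Aug 8→Baptiste, Aug 9→Huang.
Loads: Baptiste 2/2, Rivera 2/2, Huang 2/2, Nakamura 2/2, Santos 0/3 — all within limits.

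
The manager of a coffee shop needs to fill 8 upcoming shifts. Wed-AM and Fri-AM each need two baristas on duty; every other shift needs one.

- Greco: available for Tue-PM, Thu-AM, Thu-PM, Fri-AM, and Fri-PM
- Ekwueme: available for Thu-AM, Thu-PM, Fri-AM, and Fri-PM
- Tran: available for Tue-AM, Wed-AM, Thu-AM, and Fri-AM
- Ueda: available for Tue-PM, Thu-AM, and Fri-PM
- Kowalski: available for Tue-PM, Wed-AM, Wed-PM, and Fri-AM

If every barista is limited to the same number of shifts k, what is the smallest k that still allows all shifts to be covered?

2

With 5 baristas and 10 worker-slots to fill, someone must work at least ⌈10/5⌉ = 2 shifts, so k ≥ 2.
k = 2 works: Tue-AM→Tran, Tue-PM→Ueda, Wed-AM→Tran+Kowalski, Wed-PM→Kowalski, Thu-AM→Ueda, Thu-PM→Greco, Fri-AM→Greco+Ekwueme, Fri-PM→Ekwueme.
Loads: Greco 2, Ekwueme 2, Tran 2, Ueda 2, Kowalski 2 — all ≤ 2.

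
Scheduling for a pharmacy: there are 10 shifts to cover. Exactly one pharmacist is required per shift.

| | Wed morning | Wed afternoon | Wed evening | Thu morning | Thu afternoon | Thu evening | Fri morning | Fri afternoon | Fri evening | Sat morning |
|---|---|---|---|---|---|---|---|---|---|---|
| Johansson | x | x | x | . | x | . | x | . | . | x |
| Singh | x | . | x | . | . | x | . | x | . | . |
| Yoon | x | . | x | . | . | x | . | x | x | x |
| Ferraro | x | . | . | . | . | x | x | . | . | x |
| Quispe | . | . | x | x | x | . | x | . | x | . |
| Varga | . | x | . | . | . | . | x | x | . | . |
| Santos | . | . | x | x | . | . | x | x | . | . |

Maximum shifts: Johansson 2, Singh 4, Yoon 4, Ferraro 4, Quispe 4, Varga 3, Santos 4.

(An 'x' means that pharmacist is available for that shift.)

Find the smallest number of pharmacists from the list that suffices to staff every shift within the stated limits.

10 slots to fill and no one can take more than 4, so at least ⌈10/4⌉ = 3 pharmacists are needed.
Johansson, Singh, and Quispe alone can cover everything: Wed morning→Singh, Wed afternoon→Johansson, Wed evening→Singh, Thu morning→Quispe, Thu afternoon→Quispe, Thu evening→Singh, Fri morning→Quispe, Fri afternoon→Singh, Fri evening→Quispe, Sat morning→Johansson.

3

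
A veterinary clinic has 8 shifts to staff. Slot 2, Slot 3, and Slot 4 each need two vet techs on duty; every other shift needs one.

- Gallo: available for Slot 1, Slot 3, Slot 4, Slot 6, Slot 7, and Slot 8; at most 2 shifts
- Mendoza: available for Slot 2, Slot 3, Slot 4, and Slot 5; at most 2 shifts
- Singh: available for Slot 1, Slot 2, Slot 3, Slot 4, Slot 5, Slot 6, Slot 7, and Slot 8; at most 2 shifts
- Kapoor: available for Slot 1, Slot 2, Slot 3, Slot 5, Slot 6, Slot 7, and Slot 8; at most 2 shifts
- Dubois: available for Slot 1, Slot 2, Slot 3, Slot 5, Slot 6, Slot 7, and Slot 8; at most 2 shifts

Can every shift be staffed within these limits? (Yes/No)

Total capacity is 2+2+2+2+2 = 10 but 11 worker-slots are needed — infeasible.

No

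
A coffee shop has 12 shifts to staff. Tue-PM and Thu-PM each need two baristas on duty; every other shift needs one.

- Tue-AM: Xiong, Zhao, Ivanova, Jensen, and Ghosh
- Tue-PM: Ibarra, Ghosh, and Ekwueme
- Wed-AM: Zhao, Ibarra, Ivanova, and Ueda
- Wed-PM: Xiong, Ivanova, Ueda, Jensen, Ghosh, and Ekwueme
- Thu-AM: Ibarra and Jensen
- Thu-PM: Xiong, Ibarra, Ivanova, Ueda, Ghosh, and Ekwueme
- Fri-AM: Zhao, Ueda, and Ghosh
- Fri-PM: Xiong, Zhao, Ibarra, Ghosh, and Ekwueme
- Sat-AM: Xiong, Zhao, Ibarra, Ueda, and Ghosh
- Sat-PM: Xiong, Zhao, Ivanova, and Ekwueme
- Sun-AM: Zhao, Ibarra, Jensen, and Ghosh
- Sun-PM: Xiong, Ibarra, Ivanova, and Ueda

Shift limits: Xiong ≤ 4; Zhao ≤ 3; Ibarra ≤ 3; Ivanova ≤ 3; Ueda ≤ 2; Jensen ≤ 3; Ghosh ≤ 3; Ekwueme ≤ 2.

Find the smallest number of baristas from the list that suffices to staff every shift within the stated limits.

5

14 slots to fill and no one can take more than 4, so at least ⌈14/4⌉ = 4 baristas are needed.
Any 4 baristas together have capacity at most 4+3+3+3 = 13 < 14 slots, so 4 can never suffice.
Xiong, Zhao, Ibarra, Ivanova, and Ghosh alone can cover everything: Tue-AM→Xiong, Tue-PM→Ibarra+Ghosh, Wed-AM→Zhao, Wed-PM→Xiong, Thu-AM→Ibarra, Thu-PM→Ivanova+Ghosh, Fri-AM→Zhao, Fri-PM→Ibarra, Sat-AM→Ghosh, Sat-PM→Xiong, Sun-AM→Zhao, Sun-PM→Xiong.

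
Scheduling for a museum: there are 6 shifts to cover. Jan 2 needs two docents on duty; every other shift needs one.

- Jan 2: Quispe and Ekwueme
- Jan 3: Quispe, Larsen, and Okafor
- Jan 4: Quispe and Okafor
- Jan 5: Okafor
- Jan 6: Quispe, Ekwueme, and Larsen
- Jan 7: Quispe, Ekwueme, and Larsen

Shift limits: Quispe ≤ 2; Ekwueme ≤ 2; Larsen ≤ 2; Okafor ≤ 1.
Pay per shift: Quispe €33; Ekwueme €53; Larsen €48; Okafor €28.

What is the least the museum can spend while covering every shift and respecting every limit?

€296

Jan 2 can only be covered by Quispe and Ekwueme, so that assignment is forced.
Jan 5 can only be covered by Okafor, so that assignment is forced.
Picking the cheapest available docent for each shift independently would cost €236, but that ignores the shift limits.
An optimal schedule: Jan 2→Quispe+Ekwueme, Jan 3→Larsen, Jan 4→Quispe, Jan 5→Okafor, Jan 6→Ekwueme, Jan 7→Larsen.
Total: 33 + 53 + 48 + 33 + 28 + 53 + 48 = €296.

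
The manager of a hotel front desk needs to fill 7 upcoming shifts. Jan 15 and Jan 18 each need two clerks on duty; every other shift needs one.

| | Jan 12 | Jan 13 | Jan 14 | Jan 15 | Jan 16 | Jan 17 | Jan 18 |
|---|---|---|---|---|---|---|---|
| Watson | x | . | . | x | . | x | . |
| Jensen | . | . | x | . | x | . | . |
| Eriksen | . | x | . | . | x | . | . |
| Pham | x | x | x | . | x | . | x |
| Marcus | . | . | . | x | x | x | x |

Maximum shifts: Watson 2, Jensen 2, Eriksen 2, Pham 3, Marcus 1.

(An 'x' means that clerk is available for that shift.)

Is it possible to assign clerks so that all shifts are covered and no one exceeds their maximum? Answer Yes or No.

Total capacity is 10 and 9 slots are needed, so capacity alone doesn't rule it out.
Shifts {Jan 15, Jan 18} need 4 worker-slots in total, but the clerks available for any of those shifts (Watson, Pham, and Marcus) can supply at most 3 among them. So no valid schedule exists.

No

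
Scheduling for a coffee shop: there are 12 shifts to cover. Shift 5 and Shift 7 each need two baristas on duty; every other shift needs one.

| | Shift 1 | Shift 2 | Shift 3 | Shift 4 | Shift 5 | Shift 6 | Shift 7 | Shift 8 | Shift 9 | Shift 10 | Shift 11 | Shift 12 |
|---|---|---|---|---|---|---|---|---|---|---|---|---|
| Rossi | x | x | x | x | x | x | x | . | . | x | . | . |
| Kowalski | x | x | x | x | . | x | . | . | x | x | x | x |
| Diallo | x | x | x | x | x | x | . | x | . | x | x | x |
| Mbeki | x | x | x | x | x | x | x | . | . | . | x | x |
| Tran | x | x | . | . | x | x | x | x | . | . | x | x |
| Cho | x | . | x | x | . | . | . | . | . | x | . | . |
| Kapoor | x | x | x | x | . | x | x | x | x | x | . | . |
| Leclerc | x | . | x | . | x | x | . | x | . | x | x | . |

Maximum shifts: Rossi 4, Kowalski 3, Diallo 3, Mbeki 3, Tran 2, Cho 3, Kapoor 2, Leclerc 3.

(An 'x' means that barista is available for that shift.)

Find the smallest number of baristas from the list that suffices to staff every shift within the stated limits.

14 slots to fill and no one can take more than 4, so at least ⌈14/4⌉ = 4 baristas are needed.
Any 4 baristas together have capacity at most 4+3+3+3 = 13 < 14 slots, so 4 can never suffice.
Rossi, Kowalski, Diallo, Mbeki, and Tran alone can cover everything: Shift 1→Diallo, Shift 2→Diallo, Shift 3→Rossi, Shift 4→Rossi, Shift 5→Mbeki+Tran, Shift 6→Mbeki, Shift 7→Rossi+Mbeki, Shift 8→Diallo, Shift 9→Kowalski, Shift 10→Rossi, Shift 11→Kowalski, Shift 12→Kowalski.

5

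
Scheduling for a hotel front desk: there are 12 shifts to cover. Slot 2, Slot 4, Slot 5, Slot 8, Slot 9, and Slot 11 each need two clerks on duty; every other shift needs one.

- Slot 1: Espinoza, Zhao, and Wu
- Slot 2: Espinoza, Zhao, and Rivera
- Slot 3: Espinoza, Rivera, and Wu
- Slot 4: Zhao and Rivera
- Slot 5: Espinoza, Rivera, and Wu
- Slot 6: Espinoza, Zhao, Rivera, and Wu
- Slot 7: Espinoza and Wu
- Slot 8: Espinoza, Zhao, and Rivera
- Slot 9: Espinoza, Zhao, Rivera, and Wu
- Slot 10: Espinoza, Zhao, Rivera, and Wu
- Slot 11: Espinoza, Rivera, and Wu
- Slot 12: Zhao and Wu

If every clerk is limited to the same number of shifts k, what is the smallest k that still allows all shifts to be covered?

With 4 clerks and 18 worker-slots to fill, someone must work at least ⌈18/4⌉ = 5 shifts, so k ≥ 5.
k = 5 works: Slot 1→Espinoza, Slot 2→Espinoza+Zhao, Slot 3→Espinoza, Slot 4→Zhao+Rivera, Slot 5→Espinoza+Rivera, Slot 6→Zhao, Slot 7→Espinoza, Slot 8→Zhao+Rivera, Slot 9→Rivera+Wu, Slot 10→Wu, Slot 11→Rivera+Wu, Slot 12→Zhao.
Loads: Espinoza 5, Zhao 5, Rivera 5, Wu 3 — all ≤ 5.

5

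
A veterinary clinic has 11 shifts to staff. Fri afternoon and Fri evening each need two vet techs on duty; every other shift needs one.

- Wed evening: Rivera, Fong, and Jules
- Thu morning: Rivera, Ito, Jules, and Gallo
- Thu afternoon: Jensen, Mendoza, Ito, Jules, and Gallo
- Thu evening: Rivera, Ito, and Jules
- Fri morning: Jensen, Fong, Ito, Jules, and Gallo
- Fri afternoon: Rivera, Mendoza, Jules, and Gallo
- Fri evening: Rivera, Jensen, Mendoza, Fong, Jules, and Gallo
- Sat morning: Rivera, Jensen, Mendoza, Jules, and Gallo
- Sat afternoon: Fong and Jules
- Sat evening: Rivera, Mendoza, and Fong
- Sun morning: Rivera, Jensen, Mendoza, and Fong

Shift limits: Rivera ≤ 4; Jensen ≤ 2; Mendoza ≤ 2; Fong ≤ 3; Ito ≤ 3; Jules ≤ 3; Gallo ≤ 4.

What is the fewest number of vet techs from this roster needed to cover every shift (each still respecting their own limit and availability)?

13 slots to fill and no one can take more than 4, so at least ⌈13/4⌉ = 4 vet techs are needed.
Rivera, Jensen, Fong, and Gallo alone can cover everything: Wed evening→Rivera, Thu morning→Rivera, Thu afternoon→Jensen, Thu evening→Rivera, Fri morning→Gallo, Fri afternoon→Rivera+Gallo, Fri evening→Fong+Gallo, Sat morning→Gallo, Sat afternoon→Fong, Sat evening→Fong, Sun morning→Jensen.

4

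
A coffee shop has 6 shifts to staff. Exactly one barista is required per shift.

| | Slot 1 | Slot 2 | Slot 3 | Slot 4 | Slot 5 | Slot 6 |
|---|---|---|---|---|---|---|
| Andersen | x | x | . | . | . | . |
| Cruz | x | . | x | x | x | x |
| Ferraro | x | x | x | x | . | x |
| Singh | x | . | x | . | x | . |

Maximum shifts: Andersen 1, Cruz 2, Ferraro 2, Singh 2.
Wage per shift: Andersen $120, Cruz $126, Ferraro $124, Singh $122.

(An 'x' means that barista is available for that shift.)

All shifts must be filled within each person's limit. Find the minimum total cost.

$738

Picking the cheapest available barista for each shift independently would cost $732, but that ignores the shift limits.
An optimal schedule: Slot 1→Cruz, Slot 2→Andersen, Slot 3→Singh, Slot 4→Ferraro, Slot 5→Singh, Slot 6→Ferraro.
Total: 126 + 120 + 122 + 124 + 122 + 124 = $738.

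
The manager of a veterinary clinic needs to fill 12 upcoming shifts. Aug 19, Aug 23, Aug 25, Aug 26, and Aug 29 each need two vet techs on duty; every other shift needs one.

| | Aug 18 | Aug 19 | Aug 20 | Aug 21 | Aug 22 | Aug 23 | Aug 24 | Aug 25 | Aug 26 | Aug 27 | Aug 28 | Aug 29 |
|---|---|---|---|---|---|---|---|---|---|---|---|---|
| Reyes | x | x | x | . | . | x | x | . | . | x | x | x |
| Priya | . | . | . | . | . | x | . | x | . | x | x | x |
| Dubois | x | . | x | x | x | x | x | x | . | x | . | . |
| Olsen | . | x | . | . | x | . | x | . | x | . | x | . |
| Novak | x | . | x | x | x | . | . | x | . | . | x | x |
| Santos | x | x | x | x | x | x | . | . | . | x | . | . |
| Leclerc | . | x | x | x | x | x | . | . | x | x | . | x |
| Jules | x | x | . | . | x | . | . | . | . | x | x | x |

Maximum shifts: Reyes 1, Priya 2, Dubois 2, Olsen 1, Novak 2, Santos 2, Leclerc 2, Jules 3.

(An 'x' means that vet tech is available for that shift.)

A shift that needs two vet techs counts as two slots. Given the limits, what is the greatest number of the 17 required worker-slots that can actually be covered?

Total capacity across all vet techs is 1+2+2+1+2+2+2+3 = 15, and 17 slots are needed, so at most 15 can be filled.
An assignment achieving 15: Aug 18→Novak, Aug 19→Santos+Leclerc, Aug 20→Novak, Aug 21→Dubois, Aug 22→Jules, Aug 23→Priya+Santos, Aug 24→Reyes, Aug 25→Priya+Dubois, Aug 26→Olsen+Leclerc, Aug 28→Jules, Aug 29→Jules.
Loads: Reyes 1/1, Priya 2/2, Dubois 2/2, Olsen 1/1, Novak 2/2, Santos 2/2, Leclerc 2/2, Jules 3/3.

15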